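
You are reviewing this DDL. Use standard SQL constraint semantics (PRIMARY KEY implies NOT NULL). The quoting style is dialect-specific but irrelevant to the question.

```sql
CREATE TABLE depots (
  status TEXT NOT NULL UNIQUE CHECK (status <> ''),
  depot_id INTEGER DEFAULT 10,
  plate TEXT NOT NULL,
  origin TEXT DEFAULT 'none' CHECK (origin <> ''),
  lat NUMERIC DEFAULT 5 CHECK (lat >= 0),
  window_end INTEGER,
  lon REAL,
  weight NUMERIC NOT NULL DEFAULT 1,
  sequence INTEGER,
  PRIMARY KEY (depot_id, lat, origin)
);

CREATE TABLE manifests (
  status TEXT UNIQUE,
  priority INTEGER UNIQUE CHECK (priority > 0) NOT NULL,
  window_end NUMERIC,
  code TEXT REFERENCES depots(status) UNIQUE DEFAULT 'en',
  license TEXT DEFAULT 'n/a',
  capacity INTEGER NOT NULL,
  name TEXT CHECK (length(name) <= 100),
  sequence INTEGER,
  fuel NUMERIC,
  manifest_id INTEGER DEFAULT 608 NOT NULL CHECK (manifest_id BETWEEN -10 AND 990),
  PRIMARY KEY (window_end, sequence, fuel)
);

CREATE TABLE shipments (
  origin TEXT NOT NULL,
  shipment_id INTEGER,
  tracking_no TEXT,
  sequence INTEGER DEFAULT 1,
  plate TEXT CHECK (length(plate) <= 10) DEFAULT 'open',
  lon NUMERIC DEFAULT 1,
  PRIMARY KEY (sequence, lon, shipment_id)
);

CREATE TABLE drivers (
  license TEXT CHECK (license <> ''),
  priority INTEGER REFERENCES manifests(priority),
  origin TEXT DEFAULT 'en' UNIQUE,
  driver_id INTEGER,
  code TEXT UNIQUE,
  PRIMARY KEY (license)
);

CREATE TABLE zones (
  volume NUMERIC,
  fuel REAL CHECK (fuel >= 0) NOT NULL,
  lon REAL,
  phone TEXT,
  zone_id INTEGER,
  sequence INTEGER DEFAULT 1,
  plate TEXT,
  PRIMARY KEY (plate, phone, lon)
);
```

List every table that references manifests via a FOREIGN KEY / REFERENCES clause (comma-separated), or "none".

- drivers.priority references manifests(priority).

drivers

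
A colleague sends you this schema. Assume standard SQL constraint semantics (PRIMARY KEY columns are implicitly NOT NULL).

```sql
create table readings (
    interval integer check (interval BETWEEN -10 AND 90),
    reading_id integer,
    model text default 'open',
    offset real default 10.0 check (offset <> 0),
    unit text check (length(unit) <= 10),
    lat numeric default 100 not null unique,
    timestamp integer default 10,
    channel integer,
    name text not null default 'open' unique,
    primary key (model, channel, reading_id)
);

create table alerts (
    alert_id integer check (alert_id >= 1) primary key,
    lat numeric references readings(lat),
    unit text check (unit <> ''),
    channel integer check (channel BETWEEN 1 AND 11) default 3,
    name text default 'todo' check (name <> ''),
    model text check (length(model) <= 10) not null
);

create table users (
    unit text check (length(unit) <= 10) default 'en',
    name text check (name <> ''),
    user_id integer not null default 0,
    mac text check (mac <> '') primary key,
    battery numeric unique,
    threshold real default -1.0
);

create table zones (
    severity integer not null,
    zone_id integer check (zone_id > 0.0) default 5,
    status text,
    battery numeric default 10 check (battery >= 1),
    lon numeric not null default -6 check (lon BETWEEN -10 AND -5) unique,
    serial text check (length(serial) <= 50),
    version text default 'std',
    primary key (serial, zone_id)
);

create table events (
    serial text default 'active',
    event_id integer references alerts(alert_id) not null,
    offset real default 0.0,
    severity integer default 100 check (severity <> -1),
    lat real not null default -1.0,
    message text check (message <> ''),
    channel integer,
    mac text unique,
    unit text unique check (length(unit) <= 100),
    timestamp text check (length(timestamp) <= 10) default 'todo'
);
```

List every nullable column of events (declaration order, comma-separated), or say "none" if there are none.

- serial: DEFAULT only fills an omitted column; an explicit NULL is still allowed → nullable.
- event_id: declared NOT NULL → not nullable.
- offset: DEFAULT only fills an omitted column; an explicit NULL is still allowed → nullable.
- severity: CHECK does not forbid NULL (a CHECK constraint passes when its expression is NULL) → nullable.
- lat: declared NOT NULL → not nullable.
- message: CHECK does not forbid NULL (a CHECK constraint passes when its expression is NULL) → nullable.
- channel: no NOT NULL constraint applies → nullable.
- mac: UNIQUE does not imply NOT NULL → nullable.
- unit: CHECK does not forbid NULL (a CHECK constraint passes when its expression is NULL) → nullable.
- timestamp: CHECK does not forbid NULL (a CHECK constraint passes when its expression is NULL) → nullable.

serial, offset, severity, message, channel, mac, unit, timestamp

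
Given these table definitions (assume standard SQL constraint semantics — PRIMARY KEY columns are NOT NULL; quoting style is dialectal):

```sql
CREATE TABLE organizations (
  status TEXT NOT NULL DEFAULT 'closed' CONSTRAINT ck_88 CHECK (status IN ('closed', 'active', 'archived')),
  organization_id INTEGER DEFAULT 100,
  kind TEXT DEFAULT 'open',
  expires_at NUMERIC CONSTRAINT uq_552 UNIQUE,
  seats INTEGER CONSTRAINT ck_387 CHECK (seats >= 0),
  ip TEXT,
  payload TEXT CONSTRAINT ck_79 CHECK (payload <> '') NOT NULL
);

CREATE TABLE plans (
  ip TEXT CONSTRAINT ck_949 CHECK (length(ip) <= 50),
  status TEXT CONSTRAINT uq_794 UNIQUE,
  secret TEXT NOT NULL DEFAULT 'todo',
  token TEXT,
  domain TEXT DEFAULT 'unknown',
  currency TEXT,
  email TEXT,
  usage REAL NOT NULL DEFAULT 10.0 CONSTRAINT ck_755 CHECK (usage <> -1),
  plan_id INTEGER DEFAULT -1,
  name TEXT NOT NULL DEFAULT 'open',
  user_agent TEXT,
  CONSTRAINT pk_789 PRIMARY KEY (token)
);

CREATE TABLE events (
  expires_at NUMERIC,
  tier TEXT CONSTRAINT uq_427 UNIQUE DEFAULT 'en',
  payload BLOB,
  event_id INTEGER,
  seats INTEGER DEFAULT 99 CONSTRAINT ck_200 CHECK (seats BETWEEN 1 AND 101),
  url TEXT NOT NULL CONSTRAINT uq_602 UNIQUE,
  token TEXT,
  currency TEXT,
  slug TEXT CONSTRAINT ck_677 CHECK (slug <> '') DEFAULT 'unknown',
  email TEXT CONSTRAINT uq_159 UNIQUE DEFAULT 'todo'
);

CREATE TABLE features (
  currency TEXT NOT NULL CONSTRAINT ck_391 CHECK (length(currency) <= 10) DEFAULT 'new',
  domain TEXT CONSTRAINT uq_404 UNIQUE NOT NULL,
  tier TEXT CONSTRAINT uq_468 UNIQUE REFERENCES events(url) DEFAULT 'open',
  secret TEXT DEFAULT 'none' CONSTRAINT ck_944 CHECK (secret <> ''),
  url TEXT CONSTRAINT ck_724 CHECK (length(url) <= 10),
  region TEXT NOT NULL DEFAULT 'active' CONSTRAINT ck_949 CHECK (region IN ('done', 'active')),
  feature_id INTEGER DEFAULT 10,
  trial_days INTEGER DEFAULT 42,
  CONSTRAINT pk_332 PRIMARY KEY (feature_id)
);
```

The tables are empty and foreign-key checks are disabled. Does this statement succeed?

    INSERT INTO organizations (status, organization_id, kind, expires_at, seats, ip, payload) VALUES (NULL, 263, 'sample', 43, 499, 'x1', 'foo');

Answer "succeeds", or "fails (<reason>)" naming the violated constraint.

status is explicitly set to NULL, but status is declared NOT NULL.

fails (NOT NULL on status)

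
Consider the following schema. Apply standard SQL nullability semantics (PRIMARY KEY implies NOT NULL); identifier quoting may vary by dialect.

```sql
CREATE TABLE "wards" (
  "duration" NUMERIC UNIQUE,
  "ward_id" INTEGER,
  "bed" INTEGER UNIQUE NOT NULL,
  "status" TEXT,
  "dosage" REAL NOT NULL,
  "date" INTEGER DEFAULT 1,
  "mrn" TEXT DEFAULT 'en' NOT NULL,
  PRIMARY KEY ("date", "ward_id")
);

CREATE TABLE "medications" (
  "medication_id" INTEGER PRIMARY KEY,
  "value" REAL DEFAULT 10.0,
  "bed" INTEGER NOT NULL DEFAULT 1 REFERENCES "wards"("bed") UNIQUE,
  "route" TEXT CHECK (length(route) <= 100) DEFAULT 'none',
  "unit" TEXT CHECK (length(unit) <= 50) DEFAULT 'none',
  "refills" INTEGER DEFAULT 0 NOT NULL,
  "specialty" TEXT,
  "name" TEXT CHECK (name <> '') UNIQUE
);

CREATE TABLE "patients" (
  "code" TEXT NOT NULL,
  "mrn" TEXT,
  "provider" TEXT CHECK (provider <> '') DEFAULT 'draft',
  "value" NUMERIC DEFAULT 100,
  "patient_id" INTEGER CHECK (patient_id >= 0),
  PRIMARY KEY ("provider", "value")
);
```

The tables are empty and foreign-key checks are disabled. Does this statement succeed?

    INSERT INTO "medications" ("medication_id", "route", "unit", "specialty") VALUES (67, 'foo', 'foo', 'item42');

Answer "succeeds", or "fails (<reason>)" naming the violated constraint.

NOT NULL columns: bed defaults to 1; medication_id is supplied; refills defaults to 0.
CHECK constraints: 'foo' satisfies (length(route) <= 100); 'foo' satisfies (length(unit) <= 50).
No constraint is violated.

succeeds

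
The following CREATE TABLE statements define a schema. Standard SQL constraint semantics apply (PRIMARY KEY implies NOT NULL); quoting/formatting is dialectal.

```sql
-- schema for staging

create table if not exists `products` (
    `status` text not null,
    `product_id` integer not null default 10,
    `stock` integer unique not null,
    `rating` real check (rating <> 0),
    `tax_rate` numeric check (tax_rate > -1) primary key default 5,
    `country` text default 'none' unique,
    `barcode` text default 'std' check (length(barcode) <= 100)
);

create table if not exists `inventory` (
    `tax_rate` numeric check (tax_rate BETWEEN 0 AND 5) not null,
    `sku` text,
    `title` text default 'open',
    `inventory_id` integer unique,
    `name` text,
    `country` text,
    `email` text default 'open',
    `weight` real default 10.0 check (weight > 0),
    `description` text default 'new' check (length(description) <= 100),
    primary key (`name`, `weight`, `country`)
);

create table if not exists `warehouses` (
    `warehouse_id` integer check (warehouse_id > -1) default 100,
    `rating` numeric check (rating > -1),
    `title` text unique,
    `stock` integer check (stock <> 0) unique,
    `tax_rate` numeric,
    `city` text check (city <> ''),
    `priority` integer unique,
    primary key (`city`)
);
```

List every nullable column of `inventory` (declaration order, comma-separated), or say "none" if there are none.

sku, title, inventory_id, email, description

- tax_rate: declared NOT NULL → not nullable.
- sku: no NOT NULL constraint applies → nullable.
- title: DEFAULT only fills an omitted column; an explicit NULL is still allowed → nullable.
- inventory_id: UNIQUE does not imply NOT NULL → nullable.
- name: part of the PRIMARY KEY, which implies NOT NULL → not nullable.
- country: part of the PRIMARY KEY, which implies NOT NULL → not nullable.
- email: DEFAULT only fills an omitted column; an explicit NULL is still allowed → nullable.
- weight: part of the PRIMARY KEY, which implies NOT NULL → not nullable.
- description: CHECK does not forbid NULL (a CHECK constraint passes when its expression is NULL) → nullable.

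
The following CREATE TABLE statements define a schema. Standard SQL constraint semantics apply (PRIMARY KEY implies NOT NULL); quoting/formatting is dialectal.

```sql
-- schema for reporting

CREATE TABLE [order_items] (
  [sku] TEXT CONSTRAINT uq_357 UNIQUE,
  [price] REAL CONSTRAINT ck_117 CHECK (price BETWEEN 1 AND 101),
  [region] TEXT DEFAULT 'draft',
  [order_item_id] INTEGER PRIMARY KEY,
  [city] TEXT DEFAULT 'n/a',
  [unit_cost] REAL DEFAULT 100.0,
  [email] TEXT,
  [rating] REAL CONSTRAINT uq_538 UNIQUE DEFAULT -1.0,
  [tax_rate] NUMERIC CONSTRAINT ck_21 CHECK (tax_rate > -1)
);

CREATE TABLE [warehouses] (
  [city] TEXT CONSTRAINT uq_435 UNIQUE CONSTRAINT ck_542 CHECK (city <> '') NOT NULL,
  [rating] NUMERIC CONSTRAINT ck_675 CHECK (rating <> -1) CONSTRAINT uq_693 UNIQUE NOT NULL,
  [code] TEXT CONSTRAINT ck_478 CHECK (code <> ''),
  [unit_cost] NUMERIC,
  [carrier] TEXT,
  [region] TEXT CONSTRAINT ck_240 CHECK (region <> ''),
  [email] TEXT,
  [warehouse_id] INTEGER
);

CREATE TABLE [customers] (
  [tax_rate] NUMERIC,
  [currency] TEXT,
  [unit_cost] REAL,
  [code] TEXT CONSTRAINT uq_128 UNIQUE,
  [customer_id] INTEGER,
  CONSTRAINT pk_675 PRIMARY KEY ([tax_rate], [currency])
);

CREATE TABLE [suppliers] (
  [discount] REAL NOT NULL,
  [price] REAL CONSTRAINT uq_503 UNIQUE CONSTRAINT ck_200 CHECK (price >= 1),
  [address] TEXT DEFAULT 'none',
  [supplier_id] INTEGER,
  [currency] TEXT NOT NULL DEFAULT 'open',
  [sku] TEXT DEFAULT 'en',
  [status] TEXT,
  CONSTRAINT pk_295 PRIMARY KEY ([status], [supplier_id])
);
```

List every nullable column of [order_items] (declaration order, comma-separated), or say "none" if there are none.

- sku: UNIQUE does not imply NOT NULL → nullable.
- price: CHECK does not forbid NULL (a CHECK constraint passes when its expression is NULL) → nullable.
- region: DEFAULT only fills an omitted column; an explicit NULL is still allowed → nullable.
- order_item_id: part of the PRIMARY KEY, which implies NOT NULL → not nullable.
- city: DEFAULT only fills an omitted column; an explicit NULL is still allowed → nullable.
- unit_cost: DEFAULT only fills an omitted column; an explicit NULL is still allowed → nullable.
- email: no NOT NULL constraint applies → nullable.
- rating: UNIQUE does not imply NOT NULL → nullable.
- tax_rate: CHECK does not forbid NULL (a CHECK constraint passes when its expression is NULL) → nullable.

sku, price, region, city, unit_cost, email, rating, tax_rate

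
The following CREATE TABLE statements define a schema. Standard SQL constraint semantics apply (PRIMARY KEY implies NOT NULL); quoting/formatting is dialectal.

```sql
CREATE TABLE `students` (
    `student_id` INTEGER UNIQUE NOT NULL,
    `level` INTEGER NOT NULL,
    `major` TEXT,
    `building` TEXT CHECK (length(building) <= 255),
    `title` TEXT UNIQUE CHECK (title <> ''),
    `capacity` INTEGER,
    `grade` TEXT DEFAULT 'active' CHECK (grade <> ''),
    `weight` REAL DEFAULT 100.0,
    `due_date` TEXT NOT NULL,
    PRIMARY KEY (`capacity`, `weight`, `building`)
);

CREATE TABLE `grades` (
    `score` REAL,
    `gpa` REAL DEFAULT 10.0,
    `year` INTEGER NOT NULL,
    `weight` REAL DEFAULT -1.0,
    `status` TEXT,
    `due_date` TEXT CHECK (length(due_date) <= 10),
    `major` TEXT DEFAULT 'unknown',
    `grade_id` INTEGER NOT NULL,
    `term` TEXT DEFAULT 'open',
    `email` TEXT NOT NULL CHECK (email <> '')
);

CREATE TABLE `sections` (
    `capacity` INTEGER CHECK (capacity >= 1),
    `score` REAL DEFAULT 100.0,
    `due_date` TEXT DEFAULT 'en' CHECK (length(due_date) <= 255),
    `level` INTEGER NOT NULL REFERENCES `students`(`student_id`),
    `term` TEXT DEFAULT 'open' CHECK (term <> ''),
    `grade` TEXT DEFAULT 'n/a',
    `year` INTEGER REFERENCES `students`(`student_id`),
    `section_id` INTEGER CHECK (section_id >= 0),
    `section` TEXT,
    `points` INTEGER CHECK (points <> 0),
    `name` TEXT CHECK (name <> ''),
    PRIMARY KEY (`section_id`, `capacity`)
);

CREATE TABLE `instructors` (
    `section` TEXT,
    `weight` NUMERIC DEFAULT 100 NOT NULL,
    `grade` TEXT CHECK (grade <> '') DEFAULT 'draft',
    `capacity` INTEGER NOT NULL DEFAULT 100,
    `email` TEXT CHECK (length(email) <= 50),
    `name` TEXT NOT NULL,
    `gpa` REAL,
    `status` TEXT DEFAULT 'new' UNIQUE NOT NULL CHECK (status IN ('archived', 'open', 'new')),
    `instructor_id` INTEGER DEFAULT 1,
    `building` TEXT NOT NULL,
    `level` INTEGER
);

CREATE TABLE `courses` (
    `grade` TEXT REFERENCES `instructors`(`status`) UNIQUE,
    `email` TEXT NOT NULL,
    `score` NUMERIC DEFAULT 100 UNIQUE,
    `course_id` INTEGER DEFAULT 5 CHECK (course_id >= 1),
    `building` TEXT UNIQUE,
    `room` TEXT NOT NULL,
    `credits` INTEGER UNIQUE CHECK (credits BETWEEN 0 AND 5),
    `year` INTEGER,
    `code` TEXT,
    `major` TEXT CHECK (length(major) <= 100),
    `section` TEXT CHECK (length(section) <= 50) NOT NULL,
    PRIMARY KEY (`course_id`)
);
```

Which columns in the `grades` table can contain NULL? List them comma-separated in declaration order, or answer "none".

score, gpa, weight, status, due_date, major, term

- score: no NOT NULL constraint applies → nullable.
- gpa: DEFAULT only fills an omitted column; an explicit NULL is still allowed → nullable.
- year: declared NOT NULL → not nullable.
- weight: DEFAULT only fills an omitted column; an explicit NULL is still allowed → nullable.
- status: no NOT NULL constraint applies → nullable.
- due_date: CHECK does not forbid NULL (a CHECK constraint passes when its expression is NULL) → nullable.
- major: DEFAULT only fills an omitted column; an explicit NULL is still allowed → nullable.
- grade_id: declared NOT NULL → not nullable.
- term: DEFAULT only fills an omitted column; an explicit NULL is still allowed → nullable.
- email: declared NOT NULL → not nullable.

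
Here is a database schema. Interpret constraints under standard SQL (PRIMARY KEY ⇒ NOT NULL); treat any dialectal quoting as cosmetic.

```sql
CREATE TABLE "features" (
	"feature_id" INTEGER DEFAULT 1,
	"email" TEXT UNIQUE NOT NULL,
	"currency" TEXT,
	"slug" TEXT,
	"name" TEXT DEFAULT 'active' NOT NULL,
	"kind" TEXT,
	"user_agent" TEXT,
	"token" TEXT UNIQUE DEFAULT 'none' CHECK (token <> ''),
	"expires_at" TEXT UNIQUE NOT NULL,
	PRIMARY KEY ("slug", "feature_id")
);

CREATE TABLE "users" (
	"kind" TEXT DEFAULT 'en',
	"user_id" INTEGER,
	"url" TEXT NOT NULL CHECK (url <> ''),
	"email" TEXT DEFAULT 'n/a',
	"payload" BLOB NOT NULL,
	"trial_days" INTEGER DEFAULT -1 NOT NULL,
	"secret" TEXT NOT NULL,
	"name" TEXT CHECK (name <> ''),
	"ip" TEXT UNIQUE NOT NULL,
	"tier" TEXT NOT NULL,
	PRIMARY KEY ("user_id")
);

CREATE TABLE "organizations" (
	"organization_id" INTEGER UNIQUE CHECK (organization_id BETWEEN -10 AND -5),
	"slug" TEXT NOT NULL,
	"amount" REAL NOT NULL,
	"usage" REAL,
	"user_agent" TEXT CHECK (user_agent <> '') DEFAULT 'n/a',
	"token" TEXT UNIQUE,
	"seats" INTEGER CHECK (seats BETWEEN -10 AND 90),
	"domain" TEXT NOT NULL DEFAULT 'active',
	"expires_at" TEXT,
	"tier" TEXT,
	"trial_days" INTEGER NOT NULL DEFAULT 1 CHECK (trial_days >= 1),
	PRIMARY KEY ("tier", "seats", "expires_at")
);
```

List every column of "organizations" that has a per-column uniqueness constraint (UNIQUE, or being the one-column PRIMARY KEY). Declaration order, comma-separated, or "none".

- organization_id: declared UNIQUE → unique.
- slug: no UNIQUE or single-column PK constraint.
- amount: no UNIQUE or single-column PK constraint.
- usage: no UNIQUE or single-column PK constraint.
- user_agent: no UNIQUE or single-column PK constraint.
- token: declared UNIQUE → unique.
- seats: part of a composite PRIMARY KEY — only the tuple is unique, not this column on its own.
- domain: no UNIQUE or single-column PK constraint.
- expires_at: part of a composite PRIMARY KEY — only the tuple is unique, not this column on its own.
- tier: part of a composite PRIMARY KEY — only the tuple is unique, not this column on its own.
- trial_days: no UNIQUE or single-column PK constraint.

organization_id, token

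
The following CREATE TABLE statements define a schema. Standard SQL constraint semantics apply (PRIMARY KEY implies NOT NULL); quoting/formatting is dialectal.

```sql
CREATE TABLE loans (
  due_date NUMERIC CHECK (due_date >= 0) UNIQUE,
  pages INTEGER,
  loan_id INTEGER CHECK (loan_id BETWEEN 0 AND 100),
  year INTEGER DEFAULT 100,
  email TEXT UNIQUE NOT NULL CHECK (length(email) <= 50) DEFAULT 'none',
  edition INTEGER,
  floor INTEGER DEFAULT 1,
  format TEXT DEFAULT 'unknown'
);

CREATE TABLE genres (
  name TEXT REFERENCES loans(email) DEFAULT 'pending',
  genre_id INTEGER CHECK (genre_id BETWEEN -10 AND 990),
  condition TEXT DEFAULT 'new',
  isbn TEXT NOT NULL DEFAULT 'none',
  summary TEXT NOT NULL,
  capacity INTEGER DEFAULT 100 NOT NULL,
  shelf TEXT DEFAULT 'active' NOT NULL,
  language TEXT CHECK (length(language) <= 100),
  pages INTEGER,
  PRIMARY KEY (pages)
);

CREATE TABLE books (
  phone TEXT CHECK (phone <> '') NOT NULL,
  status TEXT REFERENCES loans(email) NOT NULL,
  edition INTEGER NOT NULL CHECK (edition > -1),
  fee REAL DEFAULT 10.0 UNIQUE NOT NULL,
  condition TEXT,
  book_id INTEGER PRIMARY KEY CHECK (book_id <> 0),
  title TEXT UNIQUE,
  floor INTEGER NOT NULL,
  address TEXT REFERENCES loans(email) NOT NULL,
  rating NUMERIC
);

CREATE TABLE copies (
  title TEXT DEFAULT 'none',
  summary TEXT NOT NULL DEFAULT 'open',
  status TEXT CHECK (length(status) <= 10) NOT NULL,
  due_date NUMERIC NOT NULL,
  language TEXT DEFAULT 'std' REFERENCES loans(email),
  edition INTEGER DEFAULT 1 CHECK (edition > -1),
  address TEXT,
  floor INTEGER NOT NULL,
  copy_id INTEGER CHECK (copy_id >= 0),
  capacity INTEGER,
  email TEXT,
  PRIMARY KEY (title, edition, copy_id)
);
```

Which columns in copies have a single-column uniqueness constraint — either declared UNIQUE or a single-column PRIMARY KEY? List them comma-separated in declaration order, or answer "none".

none

- title: part of a composite PRIMARY KEY — only the tuple is unique, not this column on its own.
- summary: no UNIQUE or single-column PK constraint.
- status: no UNIQUE or single-column PK constraint.
- due_date: no UNIQUE or single-column PK constraint.
- language: no UNIQUE or single-column PK constraint.
- edition: part of a composite PRIMARY KEY — only the tuple is unique, not this column on its own.
- address: no UNIQUE or single-column PK constraint.
- floor: no UNIQUE or single-column PK constraint.
- copy_id: part of a composite PRIMARY KEY — only the tuple is unique, not this column on its own.
- capacity: no UNIQUE or single-column PK constraint.
- email: no UNIQUE or single-column PK constraint.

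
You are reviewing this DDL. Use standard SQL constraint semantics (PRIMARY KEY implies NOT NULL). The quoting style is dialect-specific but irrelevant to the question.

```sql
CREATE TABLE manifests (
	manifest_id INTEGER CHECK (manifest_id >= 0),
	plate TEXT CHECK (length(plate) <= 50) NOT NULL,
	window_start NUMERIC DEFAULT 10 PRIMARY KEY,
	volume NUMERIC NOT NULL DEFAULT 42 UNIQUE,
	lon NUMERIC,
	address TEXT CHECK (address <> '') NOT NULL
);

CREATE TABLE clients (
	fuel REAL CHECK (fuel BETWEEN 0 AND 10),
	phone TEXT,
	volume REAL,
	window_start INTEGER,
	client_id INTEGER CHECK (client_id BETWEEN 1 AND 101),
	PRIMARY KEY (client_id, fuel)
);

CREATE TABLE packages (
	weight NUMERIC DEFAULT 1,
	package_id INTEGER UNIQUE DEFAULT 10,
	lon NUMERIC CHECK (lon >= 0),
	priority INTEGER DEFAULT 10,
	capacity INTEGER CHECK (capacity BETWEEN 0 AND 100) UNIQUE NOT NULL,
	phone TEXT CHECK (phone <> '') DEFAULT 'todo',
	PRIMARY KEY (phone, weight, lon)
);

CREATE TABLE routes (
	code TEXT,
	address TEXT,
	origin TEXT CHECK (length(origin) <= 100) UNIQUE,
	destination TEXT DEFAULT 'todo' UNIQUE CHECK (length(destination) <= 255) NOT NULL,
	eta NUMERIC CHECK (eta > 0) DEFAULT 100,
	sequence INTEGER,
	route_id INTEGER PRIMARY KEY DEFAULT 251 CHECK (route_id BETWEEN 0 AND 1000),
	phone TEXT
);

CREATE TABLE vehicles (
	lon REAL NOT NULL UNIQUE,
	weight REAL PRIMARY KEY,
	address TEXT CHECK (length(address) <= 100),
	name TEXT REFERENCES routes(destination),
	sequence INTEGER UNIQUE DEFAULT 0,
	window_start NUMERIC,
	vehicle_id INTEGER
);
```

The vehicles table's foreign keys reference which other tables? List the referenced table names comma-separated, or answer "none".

routes

- name REFERENCES routes(destination).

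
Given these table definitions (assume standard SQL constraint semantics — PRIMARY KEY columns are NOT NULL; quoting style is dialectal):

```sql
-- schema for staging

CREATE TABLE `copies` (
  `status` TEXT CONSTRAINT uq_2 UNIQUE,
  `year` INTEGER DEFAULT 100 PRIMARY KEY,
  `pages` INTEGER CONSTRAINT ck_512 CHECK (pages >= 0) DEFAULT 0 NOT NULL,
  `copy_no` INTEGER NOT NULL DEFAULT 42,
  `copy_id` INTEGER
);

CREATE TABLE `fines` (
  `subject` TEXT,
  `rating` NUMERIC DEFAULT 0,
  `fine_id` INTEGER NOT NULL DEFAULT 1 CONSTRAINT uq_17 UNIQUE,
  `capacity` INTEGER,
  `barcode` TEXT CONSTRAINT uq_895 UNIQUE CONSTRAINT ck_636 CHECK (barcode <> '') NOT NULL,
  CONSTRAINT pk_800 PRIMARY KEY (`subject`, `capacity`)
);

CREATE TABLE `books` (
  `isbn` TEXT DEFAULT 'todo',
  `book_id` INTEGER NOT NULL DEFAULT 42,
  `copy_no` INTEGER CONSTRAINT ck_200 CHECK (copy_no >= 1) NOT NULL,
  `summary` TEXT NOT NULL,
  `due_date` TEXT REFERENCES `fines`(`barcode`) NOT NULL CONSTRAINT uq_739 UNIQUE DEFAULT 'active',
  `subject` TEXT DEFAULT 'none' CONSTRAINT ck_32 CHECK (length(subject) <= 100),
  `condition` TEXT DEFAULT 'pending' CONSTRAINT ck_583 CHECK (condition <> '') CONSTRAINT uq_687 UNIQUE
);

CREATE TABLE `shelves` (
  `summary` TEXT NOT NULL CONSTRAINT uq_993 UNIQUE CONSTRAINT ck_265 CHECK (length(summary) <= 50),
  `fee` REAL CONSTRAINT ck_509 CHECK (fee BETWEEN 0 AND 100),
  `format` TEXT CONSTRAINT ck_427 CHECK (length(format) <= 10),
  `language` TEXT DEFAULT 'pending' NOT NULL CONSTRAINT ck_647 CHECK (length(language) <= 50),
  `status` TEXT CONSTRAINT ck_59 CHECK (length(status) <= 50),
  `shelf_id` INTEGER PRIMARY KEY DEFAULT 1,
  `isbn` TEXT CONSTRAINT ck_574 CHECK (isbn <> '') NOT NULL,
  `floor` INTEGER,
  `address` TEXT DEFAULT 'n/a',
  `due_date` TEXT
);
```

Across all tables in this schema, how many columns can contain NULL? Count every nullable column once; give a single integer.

copies: 2 nullable (status, copy_id — PK (year) and explicit NOT NULL columns excluded).
fines: 1 nullable (rating — PK (subject, capacity) and explicit NOT NULL columns excluded).
books: 3 nullable (isbn, subject, condition — PK none and explicit NOT NULL columns excluded).
shelves: 6 nullable (fee, format, status, floor, address, due_date — PK (shelf_id) and explicit NOT NULL columns excluded).
Total: 2 + 1 + 3 + 6 = 12.

12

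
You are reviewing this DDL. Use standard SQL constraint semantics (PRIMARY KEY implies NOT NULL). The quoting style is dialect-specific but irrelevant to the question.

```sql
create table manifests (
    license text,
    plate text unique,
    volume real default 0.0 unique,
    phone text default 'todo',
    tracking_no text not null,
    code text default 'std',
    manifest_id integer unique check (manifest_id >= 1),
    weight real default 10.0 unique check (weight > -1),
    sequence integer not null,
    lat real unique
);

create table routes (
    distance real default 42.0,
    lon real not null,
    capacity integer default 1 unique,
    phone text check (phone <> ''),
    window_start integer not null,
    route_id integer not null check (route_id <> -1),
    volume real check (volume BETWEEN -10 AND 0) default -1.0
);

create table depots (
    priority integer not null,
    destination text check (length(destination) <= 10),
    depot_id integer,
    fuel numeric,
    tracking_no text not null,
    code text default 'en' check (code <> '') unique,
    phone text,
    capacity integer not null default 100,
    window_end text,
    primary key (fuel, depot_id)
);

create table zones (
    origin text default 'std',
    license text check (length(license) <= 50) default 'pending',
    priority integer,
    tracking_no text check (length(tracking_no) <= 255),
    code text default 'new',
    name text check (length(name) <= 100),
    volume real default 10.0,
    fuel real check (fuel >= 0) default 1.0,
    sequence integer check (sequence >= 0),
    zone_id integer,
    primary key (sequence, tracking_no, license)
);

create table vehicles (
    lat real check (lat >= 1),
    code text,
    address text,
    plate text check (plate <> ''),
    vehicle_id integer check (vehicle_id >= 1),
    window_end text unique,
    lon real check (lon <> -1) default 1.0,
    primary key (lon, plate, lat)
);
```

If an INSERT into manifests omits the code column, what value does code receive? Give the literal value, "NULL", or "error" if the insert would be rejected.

'std'

code has an explicit DEFAULT 'std'.
When the column is omitted from an INSERT, that default is used.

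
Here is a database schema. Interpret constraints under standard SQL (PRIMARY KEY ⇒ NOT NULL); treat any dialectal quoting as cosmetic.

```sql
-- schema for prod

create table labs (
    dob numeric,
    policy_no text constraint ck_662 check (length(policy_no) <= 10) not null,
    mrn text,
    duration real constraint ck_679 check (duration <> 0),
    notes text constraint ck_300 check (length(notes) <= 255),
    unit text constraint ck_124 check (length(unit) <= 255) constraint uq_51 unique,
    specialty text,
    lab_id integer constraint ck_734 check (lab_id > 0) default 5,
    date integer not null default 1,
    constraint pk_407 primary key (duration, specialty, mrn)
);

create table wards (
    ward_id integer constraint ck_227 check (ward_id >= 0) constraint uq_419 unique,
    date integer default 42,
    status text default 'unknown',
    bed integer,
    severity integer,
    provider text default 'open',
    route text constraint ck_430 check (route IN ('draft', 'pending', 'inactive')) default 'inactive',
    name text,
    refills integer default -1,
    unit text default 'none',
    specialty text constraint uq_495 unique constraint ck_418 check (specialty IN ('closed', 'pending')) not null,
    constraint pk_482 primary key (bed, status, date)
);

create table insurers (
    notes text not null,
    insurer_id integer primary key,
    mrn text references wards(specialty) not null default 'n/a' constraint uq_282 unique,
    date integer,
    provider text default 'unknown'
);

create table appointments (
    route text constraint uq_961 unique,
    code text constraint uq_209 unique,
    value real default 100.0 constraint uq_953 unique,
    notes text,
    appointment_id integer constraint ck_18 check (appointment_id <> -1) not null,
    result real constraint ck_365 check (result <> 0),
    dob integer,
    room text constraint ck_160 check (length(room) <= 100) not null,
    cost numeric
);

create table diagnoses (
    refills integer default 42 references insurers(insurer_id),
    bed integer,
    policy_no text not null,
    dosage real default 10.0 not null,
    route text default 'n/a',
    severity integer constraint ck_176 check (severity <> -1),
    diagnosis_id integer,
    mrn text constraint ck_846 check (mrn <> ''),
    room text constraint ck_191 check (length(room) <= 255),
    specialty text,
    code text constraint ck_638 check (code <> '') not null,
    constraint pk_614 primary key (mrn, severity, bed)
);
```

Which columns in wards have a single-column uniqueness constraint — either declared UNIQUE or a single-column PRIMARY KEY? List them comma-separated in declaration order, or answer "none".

ward_id, specialty

- ward_id: declared UNIQUE → unique.
- date: part of a composite PRIMARY KEY — only the tuple is unique, not this column on its own.
- status: part of a composite PRIMARY KEY — only the tuple is unique, not this column on its own.
- bed: part of a composite PRIMARY KEY — only the tuple is unique, not this column on its own.
- severity: no UNIQUE or single-column PK constraint.
- provider: no UNIQUE or single-column PK constraint.
- route: no UNIQUE or single-column PK constraint.
- name: no UNIQUE or single-column PK constraint.
- refills: no UNIQUE or single-column PK constraint.
- unit: no UNIQUE or single-column PK constraint.
- specialty: declared UNIQUE → unique.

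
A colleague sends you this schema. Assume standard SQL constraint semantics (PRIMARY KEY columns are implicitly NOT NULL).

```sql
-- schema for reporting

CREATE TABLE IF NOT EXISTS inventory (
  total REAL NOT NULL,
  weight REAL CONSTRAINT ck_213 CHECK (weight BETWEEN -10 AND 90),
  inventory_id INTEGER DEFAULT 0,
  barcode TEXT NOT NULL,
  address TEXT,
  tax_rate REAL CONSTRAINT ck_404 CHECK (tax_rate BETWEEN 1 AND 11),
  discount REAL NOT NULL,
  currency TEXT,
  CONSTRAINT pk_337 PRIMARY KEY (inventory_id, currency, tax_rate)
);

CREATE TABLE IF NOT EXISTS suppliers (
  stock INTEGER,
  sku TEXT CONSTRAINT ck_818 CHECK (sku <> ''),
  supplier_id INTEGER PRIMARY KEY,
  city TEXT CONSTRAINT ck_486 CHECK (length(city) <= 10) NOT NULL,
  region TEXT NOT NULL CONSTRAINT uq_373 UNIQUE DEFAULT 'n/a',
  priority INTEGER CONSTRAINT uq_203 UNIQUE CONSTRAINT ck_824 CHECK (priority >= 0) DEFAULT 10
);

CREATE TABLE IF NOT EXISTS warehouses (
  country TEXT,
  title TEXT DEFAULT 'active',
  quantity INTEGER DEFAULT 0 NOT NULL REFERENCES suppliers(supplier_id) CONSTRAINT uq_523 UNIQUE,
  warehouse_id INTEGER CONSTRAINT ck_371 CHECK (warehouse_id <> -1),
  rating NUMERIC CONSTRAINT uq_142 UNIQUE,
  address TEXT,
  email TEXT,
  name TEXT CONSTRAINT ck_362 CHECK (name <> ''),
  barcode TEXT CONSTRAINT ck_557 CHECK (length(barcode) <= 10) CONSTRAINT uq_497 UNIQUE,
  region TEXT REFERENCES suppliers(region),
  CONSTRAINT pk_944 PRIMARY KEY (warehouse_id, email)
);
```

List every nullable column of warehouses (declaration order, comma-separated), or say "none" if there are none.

country, title, rating, address, name, barcode, region

- country: no NOT NULL constraint applies → nullable.
- title: DEFAULT only fills an omitted column; an explicit NULL is still allowed → nullable.
- quantity: declared NOT NULL → not nullable.
- warehouse_id: part of the PRIMARY KEY, which implies NOT NULL → not nullable.
- rating: UNIQUE does not imply NOT NULL → nullable.
- address: no NOT NULL constraint applies → nullable.
- email: part of the PRIMARY KEY, which implies NOT NULL → not nullable.
- name: CHECK does not forbid NULL (a CHECK constraint passes when its expression is NULL) → nullable.
- barcode: CHECK does not forbid NULL (a CHECK constraint passes when its expression is NULL) → nullable.
- region: a foreign key column may be NULL unless separately constrained → nullable.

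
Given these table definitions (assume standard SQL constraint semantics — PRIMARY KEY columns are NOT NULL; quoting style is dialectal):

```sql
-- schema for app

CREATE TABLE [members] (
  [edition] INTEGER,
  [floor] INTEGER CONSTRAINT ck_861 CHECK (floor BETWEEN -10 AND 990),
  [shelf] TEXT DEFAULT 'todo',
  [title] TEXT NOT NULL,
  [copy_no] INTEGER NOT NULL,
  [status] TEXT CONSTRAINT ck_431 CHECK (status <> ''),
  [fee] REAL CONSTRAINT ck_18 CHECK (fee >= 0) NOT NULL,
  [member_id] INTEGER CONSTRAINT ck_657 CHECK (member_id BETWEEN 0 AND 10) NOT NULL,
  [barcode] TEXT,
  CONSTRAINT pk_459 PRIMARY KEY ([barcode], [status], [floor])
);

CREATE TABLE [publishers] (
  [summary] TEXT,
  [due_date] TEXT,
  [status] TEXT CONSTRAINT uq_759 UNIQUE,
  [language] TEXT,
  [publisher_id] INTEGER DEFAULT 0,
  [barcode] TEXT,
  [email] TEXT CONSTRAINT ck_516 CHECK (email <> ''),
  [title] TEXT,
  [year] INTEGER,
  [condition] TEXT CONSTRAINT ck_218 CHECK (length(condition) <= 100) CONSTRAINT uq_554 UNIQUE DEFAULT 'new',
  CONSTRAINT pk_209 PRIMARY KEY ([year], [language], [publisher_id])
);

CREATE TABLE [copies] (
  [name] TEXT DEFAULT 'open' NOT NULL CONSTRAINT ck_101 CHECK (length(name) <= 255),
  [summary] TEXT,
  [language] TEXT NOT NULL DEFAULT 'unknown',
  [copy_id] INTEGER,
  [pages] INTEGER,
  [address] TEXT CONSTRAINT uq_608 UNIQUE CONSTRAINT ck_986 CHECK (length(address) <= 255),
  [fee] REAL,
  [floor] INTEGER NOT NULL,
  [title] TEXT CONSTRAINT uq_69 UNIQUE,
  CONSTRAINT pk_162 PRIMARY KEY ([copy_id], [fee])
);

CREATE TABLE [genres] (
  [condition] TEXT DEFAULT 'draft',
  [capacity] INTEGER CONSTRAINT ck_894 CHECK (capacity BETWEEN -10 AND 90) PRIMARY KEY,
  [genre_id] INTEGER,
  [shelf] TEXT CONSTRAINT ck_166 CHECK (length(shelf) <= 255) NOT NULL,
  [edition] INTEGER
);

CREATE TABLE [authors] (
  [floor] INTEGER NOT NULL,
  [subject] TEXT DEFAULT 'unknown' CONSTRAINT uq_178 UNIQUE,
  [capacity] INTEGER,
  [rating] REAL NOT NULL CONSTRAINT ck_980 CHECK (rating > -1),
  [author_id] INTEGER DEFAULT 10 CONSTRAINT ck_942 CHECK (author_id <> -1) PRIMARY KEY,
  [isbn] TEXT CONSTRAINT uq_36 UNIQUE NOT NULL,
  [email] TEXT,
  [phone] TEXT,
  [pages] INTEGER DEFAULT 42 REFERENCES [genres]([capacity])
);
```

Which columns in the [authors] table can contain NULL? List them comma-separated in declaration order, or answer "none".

subject, capacity, email, phone, pages

- floor: declared NOT NULL → not nullable.
- subject: UNIQUE does not imply NOT NULL → nullable.
- capacity: no NOT NULL constraint applies → nullable.
- rating: declared NOT NULL → not nullable.
- author_id: part of the PRIMARY KEY, which implies NOT NULL → not nullable.
- isbn: declared NOT NULL → not nullable.
- email: no NOT NULL constraint applies → nullable.
- phone: no NOT NULL constraint applies → nullable.
- pages: a foreign key column may be NULL unless separately constrained → nullable.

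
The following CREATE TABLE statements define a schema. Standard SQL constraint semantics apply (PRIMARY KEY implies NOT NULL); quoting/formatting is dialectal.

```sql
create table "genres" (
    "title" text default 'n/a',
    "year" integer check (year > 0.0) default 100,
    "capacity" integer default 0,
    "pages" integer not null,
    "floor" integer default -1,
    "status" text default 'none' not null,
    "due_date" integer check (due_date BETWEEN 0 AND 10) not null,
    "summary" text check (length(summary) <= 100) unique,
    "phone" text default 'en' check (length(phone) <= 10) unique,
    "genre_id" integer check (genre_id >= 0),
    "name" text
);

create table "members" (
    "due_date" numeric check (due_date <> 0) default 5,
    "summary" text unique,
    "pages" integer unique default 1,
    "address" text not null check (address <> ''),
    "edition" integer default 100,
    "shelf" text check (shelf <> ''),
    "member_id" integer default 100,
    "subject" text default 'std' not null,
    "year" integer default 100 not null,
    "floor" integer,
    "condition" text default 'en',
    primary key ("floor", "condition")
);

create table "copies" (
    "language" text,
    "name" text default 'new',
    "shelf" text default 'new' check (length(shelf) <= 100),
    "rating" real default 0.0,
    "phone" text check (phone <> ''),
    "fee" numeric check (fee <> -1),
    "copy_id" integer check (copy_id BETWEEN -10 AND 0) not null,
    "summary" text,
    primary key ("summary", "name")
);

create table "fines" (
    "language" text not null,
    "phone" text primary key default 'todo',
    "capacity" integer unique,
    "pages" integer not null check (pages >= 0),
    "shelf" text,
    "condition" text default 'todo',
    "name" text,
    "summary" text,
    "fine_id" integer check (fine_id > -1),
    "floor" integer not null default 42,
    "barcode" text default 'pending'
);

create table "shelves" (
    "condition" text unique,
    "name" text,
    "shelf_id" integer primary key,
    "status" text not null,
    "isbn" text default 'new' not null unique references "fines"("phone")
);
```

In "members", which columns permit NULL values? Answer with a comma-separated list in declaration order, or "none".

- due_date: CHECK does not forbid NULL (a CHECK constraint passes when its expression is NULL) → nullable.
- summary: UNIQUE does not imply NOT NULL → nullable.
- pages: UNIQUE does not imply NOT NULL → nullable.
- address: declared NOT NULL → not nullable.
- edition: DEFAULT only fills an omitted column; an explicit NULL is still allowed → nullable.
- shelf: CHECK does not forbid NULL (a CHECK constraint passes when its expression is NULL) → nullable.
- member_id: DEFAULT only fills an omitted column; an explicit NULL is still allowed → nullable.
- subject: declared NOT NULL → not nullable.
- year: declared NOT NULL → not nullable.
- floor: part of the PRIMARY KEY, which implies NOT NULL → not nullable.
- condition: part of the PRIMARY KEY, which implies NOT NULL → not nullable.

due_date, summary, pages, edition, shelf, member_id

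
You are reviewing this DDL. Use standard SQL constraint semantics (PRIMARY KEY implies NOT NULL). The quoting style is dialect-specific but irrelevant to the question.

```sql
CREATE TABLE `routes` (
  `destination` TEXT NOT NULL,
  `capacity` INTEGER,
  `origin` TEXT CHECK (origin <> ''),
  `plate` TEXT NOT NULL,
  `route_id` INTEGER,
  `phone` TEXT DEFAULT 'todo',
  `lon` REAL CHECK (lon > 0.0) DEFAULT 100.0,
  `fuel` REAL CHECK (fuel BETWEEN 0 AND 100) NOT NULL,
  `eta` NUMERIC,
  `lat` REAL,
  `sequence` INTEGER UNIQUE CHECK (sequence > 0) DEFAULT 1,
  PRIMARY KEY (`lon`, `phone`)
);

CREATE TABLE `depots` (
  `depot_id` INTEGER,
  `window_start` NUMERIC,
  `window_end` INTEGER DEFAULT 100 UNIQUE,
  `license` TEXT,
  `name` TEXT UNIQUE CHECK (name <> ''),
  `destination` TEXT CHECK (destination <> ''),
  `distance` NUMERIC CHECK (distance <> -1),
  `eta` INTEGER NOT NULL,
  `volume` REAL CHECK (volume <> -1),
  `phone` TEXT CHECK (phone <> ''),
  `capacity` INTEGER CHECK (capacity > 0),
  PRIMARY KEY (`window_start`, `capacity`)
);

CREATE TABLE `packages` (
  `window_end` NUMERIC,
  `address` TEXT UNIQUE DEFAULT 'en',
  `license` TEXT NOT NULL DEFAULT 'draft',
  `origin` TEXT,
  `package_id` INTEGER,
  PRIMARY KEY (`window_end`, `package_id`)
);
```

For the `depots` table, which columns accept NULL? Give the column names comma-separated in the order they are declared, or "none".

depot_id, window_end, license, name, destination, distance, volume, phone

- depot_id: no NOT NULL constraint applies → nullable.
- window_start: part of the PRIMARY KEY, which implies NOT NULL → not nullable.
- window_end: UNIQUE does not imply NOT NULL → nullable.
- license: no NOT NULL constraint applies → nullable.
- name: CHECK does not forbid NULL (a CHECK constraint passes when its expression is NULL) → nullable.
- destination: CHECK does not forbid NULL (a CHECK constraint passes when its expression is NULL) → nullable.
- distance: CHECK does not forbid NULL (a CHECK constraint passes when its expression is NULL) → nullable.
- eta: declared NOT NULL → not nullable.
- volume: CHECK does not forbid NULL (a CHECK constraint passes when its expression is NULL) → nullable.
- phone: CHECK does not forbid NULL (a CHECK constraint passes when its expression is NULL) → nullable.
- capacity: part of the PRIMARY KEY, which implies NOT NULL → not nullable.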